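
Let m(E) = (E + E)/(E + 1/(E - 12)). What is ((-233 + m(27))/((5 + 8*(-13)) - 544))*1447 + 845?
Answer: 178152623/130529 ≈ 1364.9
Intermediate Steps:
m(E) = 2*E/(E + 1/(-12 + E)) (m(E) = (2*E)/(E + 1/(-12 + E)) = 2*E/(E + 1/(-12 + E)))
((-233 + m(27))/((5 + 8*(-13)) - 544))*1447 + 845 = ((-233 + 2*27*(-12 + 27)/(1 + 27² - 12*27))/((5 + 8*(-13)) - 544))*1447 + 845 = ((-233 + 2*27*15/(1 + 729 - 324))/((5 - 104) - 544))*1447 + 845 = ((-233 + 2*27*15/406)/(-99 - 544))*1447 + 845 = ((-233 + 2*27*(1/406)*15)/(-643))*1447 + 845 = ((-233 + 405/203)*(-1/643))*1447 + 845 = -46894/203*(-1/643)*1447 + 845 = (46894/130529)*1447 + 845 = 67855618/130529 + 845 = 178152623/130529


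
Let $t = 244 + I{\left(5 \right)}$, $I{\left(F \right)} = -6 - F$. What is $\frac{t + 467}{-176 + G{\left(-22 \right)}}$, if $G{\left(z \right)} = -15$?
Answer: $- \frac{700}{191} \approx -3.6649$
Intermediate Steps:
$t = 233$ ($t = 244 - 11 = 233$)
$\frac{t + 467}{-176 + G{\left(-22 \right)}} = \frac{233 + 467}{-176 - 15} = \frac{700}{-191} = 700 \left(- \frac{1}{191}\right) = - \frac{700}{191}$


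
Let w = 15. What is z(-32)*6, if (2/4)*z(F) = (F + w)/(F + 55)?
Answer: -204/23 ≈ -8.8696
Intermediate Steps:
z(F) = 2*(15 + F)/(55 + F) (z(F) = 2*((F + 15)/(F + 55)) = 2*((15 + F)/(55 + F)) = 2*(15 + F)/(55 + F))
z(-32)*6 = (2*(15 - 32)/(55 - 32))*6 = (2*(-17)/23)*6 = (2*(1/23)*(-17))*6 = -34/23*6 = -204/23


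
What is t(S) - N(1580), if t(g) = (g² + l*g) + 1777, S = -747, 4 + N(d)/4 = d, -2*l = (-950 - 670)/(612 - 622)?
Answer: 613989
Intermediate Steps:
l = -81 (l = -(-950 - 670)/(2*(612 - 622)) = -(-810)/(-10) = -(-810)*(-1)/10 = -½*162 = -81)
N(d) = -16 + 4*d
t(g) = 1777 + g² - 81*g (t(g) = (g² - 81*g) + 1777 = 1777 + g² - 81*g)
t(S) - N(1580) = (1777 + (-747)² - 81*(-747)) - (-16 + 4*1580) = (1777 + 558009 + 60507) - (-16 + 6320) = 620293 - 1*6304 = 620293 - 6304 = 613989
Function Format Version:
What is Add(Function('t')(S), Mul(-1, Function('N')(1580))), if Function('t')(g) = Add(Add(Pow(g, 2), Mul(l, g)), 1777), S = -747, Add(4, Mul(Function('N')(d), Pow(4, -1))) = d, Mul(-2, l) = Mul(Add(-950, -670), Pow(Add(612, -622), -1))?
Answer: 613989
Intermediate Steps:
l = -81 (l = Mul(Rational(-1, 2), Mul(Add(-950, -670), Pow(Add(612, -622), -1))) = Mul(Rational(-1, 2), Mul(-1620, Pow(-10, -1))) = Mul(Rational(-1, 2), Mul(-1620, Rational(-1, 10))) = Mul(Rational(-1, 2), 162) = -81)
Function('N')(d) = Add(-16, Mul(4, d))
Function('t')(g) = Add(1777, Pow(g, 2), Mul(-81, g)) (Function('t')(g) = Add(Add(Pow(g, 2), Mul(-81, g)), 1777) = Add(1777, Pow(g, 2), Mul(-81, g)))
Add(Function('t')(S), Mul(-1, Function('N')(1580))) = Add(Add(1777, Pow(-747, 2), Mul(-81, -747)), Mul(-1, Add(-16, Mul(4, 1580)))) = Add(Add(1777, 558009, 60507), Mul(-1, Add(-16, 6320))) = Add(620293, Mul(-1, 6304)) = Add(620293, -6304) = 613989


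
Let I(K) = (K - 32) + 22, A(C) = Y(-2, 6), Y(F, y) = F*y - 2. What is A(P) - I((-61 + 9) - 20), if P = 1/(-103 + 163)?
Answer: 68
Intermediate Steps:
P = 1/60 ≈ 0.016667
Y(F, y) = -2 + F*y
A(C) = -14 (A(C) = -2 - 2*6 = -2 - 12 = -14)
I(K) = -10 + K (I(K) = (-32 + K) + 22 = -10 + K)
A(P) - I((-61 + 9) - 20) = -14 - (-10 + ((-61 + 9) - 20)) = -14 - (-10 + (-52 - 20)) = -14 - (-10 - 72) = -14 - 1*(-82) = -14 + 82 = 68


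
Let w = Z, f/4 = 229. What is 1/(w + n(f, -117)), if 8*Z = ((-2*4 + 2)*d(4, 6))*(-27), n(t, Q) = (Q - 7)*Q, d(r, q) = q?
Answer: 2/29259 ≈ 6.8355e-5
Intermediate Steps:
f = 916 (f = 4*229 = 916)
n(t, Q) = Q*(-7 + Q) (n(t, Q) = (-7 + Q)*Q = Q*(-7 + Q))
Z = 243/2 (Z = (((-2*4 + 2)*6)*(-27))/8 = (((-8 + 2)*6)*(-27))/8 = (-6*6*(-27))/8 = (-36*(-27))/8 = (⅛)*972 = 243/2 ≈ 121.50)
w = 243/2 ≈ 121.50
1/(w + n(f, -117)) = 1/(243/2 - 117*(-7 - 117)) = 1/(243/2 - 117*(-124)) = 1/(243/2 + 14508) = 1/(29259/2) = 2/29259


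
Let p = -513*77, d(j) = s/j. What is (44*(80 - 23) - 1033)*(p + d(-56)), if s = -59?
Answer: -3262695575/56 ≈ -5.8262e+7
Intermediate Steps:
d(j) = -59/j
p = -39501
(44*(80 - 23) - 1033)*(p + d(-56)) = (44*(80 - 23) - 1033)*(-39501 - 59/(-56)) = (44*57 - 1033)*(-39501 - 59*(-1/56)) = (2508 - 1033)*(-39501 + 59/56) = 1475*(-2211997/56) = -3262695575/56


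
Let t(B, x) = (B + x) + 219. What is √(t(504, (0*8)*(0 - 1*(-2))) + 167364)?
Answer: √168087 ≈ 409.98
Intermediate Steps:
t(B, x) = 219 + B + x
√(t(504, (0*8)*(0 - 1*(-2))) + 167364) = √((219 + 504 + (0*8)*(0 - 1*(-2))) + 167364) = √((219 + 504 + 0*(0 + 2)) + 167364) = √((219 + 504 + 0*2) + 167364) = √((219 + 504 + 0) + 167364) = √(723 + 167364) = √168087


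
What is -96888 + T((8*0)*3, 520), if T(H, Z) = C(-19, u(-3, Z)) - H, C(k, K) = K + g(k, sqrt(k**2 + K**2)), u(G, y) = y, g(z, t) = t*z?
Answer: -96368 - 19*sqrt(270761) ≈ -1.0625e+5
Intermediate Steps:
C(k, K) = K + k*sqrt(K**2 + k**2) (C(k, K) = K + sqrt(k**2 + K**2)*k = K + sqrt(K**2 + k**2)*k = K + k*sqrt(K**2 + k**2))
T(H, Z) = Z - H - 19*sqrt(361 + Z**2) (T(H, Z) = (Z - 19*sqrt(Z**2 + (-19)**2)) - H = (Z - 19*sqrt(Z**2 + 361)) - H = (Z - 19*sqrt(361 + Z**2)) - H = Z - H - 19*sqrt(361 + Z**2))
-96888 + T((8*0)*3, 520) = -96888 + (520 - 8*0*3 - 19*sqrt(361 + 520**2)) = -96888 + (520 - 0*3 - 19*sqrt(361 + 270400)) = -96888 + (520 - 1*0 - 19*sqrt(270761)) = -96888 + (520 + 0 - 19*sqrt(270761)) = -96888 + (520 - 19*sqrt(270761)) = -96368 - 19*sqrt(270761)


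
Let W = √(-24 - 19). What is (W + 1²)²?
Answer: (1 + I*√43)² ≈ -42.0 + 13.115*I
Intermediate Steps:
W = I*√43 (W = √(-43) = I*√43 ≈ 6.5574*I)
(W + 1²)² = (I*√43 + 1²)² = (I*√43 + 1)² = (1 + I*√43)²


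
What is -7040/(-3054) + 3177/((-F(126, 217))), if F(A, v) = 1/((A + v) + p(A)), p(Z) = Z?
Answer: -2275246331/1527 ≈ -1.4900e+6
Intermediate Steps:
F(A, v) = 1/(v + 2*A) (F(A, v) = 1/((A + v) + A) = 1/(v + 2*A))
-7040/(-3054) + 3177/((-F(126, 217))) = -7040/(-3054) + 3177/((-1/(217 + 2*126))) = -7040*(-1/3054) + 3177/((-1/(217 + 252))) = 3520/1527 + 3177/((-1/469)) = 3520/1527 + 3177/((-1*1/469)) = 3520/1527 + 3177/(-1/469) = 3520/1527 + 3177*(-469) = 3520/1527 - 1490013 = -2275246331/1527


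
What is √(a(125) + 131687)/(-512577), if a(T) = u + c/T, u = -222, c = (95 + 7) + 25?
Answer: -22*√169765/12814425 ≈ -0.00070737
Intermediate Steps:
c = 127 (c = 102 + 25 = 127)
a(T) = -222 + 127/T
√(a(125) + 131687)/(-512577) = √((-222 + 127/125) + 131687)/(-512577) = √((-222 + 127*(1/125)) + 131687)*(-1/512577) = √((-222 + 127/125) + 131687)*(-1/512577) = √(-27623/125 + 131687)*(-1/512577) = √(16433252/125)*(-1/512577) = (22*√169765/25)*(-1/512577) = -22*√169765/12814425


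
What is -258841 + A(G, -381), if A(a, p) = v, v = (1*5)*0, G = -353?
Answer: -258841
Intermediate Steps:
v = 0 (v = 5*0 = 0)
A(a, p) = 0
-258841 + A(G, -381) = -258841 + 0 = -258841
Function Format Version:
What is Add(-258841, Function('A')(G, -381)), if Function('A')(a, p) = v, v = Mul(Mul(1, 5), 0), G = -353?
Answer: -258841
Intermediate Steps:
v = 0 (v = Mul(5, 0) = 0)
Function('A')(a, p) = 0
Add(-258841, Function('A')(G, -381)) = Add(-258841, 0) = -258841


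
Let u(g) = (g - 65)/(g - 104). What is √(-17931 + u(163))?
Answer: I*√62412029/59 ≈ 133.9*I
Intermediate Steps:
u(g) = (-65 + g)/(-104 + g)
√(-17931 + u(163)) = √(-17931 + (-65 + 163)/(-104 + 163)) = √(-17931 + 98/59) = √(-1057831/59) = I*√62412029/59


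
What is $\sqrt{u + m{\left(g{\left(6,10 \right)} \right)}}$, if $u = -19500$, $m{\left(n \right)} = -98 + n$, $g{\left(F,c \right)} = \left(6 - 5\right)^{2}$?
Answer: $i \sqrt{19597} \approx 139.99 i$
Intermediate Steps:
$g{\left(F,c \right)} = 1$ ($g{\left(F,c \right)} = 1^{2} = 1$)
$\sqrt{u + m{\left(g{\left(6,10 \right)} \right)}} = \sqrt{-19500 + \left(-98 + 1\right)} = \sqrt{-19500 - 97} = \sqrt{-19597} = i \sqrt{19597}$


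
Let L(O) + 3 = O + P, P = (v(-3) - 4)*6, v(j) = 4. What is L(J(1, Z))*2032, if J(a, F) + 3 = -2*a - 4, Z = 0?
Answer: -24384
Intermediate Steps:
J(a, F) = -7 - 2*a (J(a, F) = -3 + (-2*a - 4) = -3 + (-4 - 2*a) = -7 - 2*a)
P = 0 (P = (4 - 4)*6 = 0*6 = 0)
L(O) = -3 + O (L(O) = -3 + (O + 0) = -3 + O)
L(J(1, Z))*2032 = (-3 + (-7 - 2*1))*2032 = (-3 + (-7 - 2))*2032 = (-3 - 9)*2032 = -12*2032 = -24384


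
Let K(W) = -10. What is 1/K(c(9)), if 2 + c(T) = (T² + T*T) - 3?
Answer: -⅒ ≈ -0.10000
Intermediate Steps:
c(T) = -5 + 2*T² (c(T) = -2 + ((T² + T*T) - 3) = -2 + ((T² + T²) - 3) = -2 + (2*T² - 3) = -2 + (-3 + 2*T²) = -5 + 2*T²)
1/K(c(9)) = 1/(-10) = -⅒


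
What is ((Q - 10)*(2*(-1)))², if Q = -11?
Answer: 1764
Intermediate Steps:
((Q - 10)*(2*(-1)))² = ((-11 - 10)*(2*(-1)))² = (-21*(-2))² = 42² = 1764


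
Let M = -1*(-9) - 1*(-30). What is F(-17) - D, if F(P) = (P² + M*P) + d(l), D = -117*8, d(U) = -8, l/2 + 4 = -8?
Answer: 554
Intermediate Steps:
l = -24 (l = -8 + 2*(-8) = -8 - 16 = -24)
M = 39 (M = 9 + 30 = 39)
D = -936
F(P) = -8 + P² + 39*P (F(P) = (P² + 39*P) - 8 = -8 + P² + 39*P)
F(-17) - D = (-8 + (-17)² + 39*(-17)) - 1*(-936) = (-8 + 289 - 663) + 936 = -382 + 936 = 554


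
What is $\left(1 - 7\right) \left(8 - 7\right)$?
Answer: $-6$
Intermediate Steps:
$\left(1 - 7\right) \left(8 - 7\right) = \left(-6\right) 1 = -6$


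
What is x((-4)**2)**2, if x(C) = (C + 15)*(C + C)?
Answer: 984064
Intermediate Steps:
x(C) = 2*C*(15 + C) (x(C) = (15 + C)*(2*C) = 2*C*(15 + C))
x((-4)**2)**2 = (2*(-4)**2*(15 + (-4)**2))**2 = (2*16*(15 + 16))**2 = (2*16*31)**2 = 992**2 = 984064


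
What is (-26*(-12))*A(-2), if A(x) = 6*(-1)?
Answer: -1872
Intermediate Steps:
A(x) = -6
(-26*(-12))*A(-2) = -26*(-12)*(-6) = 312*(-6) = -1872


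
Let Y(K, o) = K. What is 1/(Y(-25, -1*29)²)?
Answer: 1/625 ≈ 0.0016000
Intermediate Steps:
1/(Y(-25, -1*29)²) = 1/((-25)²) = 1/625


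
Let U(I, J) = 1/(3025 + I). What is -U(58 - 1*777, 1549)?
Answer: -1/2306 ≈ -0.00043365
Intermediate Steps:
-U(58 - 1*777, 1549) = -1/(3025 + (58 - 1*777)) = -1/(3025 + (58 - 777)) = -1/(3025 - 719) = -1/2306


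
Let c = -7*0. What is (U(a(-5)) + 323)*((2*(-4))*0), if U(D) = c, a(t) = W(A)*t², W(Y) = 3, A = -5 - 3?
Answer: 0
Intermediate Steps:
A = -8
a(t) = 3*t²
c = 0
U(D) = 0
(U(a(-5)) + 323)*((2*(-4))*0) = (0 + 323)*((2*(-4))*0) = 323*(-8*0) = 323*0 = 0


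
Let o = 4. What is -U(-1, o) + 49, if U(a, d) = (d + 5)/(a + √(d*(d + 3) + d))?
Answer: 1510/31 - 36*√2/31 ≈ 47.067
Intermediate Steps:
U(a, d) = (5 + d)/(a + √(d + d*(3 + d))) (U(a, d) = (5 + d)/(a + √(d*(3 + d) + d)) = (5 + d)/(a + √(d + d*(3 + d))))
-U(-1, o) + 49 = -(5 + 4)/(-1 + √(4*(4 + 4))) + 49 = -9/(-1 + √(4*8)) + 49 = -9/(-1 + √32) + 49 = -9/(-1 + 4*√2) + 49 = 49 - 9/(-1 + 4*√2)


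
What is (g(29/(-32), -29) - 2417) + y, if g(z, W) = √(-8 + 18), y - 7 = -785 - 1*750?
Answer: -3945 + √10 ≈ -3941.8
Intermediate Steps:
y = -1528 (y = 7 + (-785 - 1*750) = 7 + (-785 - 750) = 7 - 1535 = -1528)
g(z, W) = √10
(g(29/(-32), -29) - 2417) + y = (√10 - 2417) - 1528 = (-2417 + √10) - 1528 = -3945 + √10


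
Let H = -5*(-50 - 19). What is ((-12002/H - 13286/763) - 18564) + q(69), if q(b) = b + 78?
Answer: -694534313/37605 ≈ -18469.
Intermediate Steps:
H = 345 (H = -5*(-69) = 345)
q(b) = 78 + b
((-12002/H - 13286/763) - 18564) + q(69) = ((-12002/345 - 13286/763) - 18564) + (78 + 69) = ((-12002*1/345 - 13286*1/763) - 18564) + 147 = ((-12002/345 - 1898/109) - 18564) + 147 = (-1963028/37605 - 18564) + 147 = -700062248/37605 + 147 = -694534313/37605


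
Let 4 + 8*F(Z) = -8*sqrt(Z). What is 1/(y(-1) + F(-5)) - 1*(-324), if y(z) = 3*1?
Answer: 2918/9 + 4*I*sqrt(5)/45 ≈ 324.22 + 0.19876*I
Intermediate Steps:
y(z) = 3
F(Z) = -1/2 - sqrt(Z) (F(Z) = -1/2 + (-8*sqrt(Z))/8 = -1/2 - sqrt(Z))
1/(y(-1) + F(-5)) - 1*(-324) = 1/(3 + (-1/2 - sqrt(-5))) - 1*(-324) = 1/(3 + (-1/2 - I*sqrt(5))) + 324 = 1/(5/2 - I*sqrt(5)) + 324 = 324 + 1/(5/2 - I*sqrt(5))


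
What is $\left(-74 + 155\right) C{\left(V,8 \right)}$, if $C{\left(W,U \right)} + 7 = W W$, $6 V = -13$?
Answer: $- \frac{747}{4} \approx -186.75$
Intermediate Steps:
$V = - \frac{13}{6}$ ($V = \frac{1}{6} \left(-13\right) = - \frac{13}{6} \approx -2.1667$)
$C{\left(W,U \right)} = -7 + W^{2}$ ($C{\left(W,U \right)} = -7 + W W = -7 + W^{2}$)
$\left(-74 + 155\right) C{\left(V,8 \right)} = \left(-74 + 155\right) \left(-7 + \left(- \frac{13}{6}\right)^{2}\right) = 81 \left(-7 + \frac{169}{36}\right) = 81 \left(- \frac{83}{36}\right) = - \frac{747}{4}$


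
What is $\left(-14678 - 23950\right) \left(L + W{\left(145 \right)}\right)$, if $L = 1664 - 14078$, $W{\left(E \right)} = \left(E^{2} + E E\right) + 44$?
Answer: $-1146479040$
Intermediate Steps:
$W{\left(E \right)} = 44 + 2 E^{2}$ ($W{\left(E \right)} = \left(E^{2} + E^{2}\right) + 44 = 2 E^{2} + 44 = 44 + 2 E^{2}$)
$L = -12414$ ($L = 1664 - 14078 = -12414$)
$\left(-14678 - 23950\right) \left(L + W{\left(145 \right)}\right) = \left(-14678 - 23950\right) \left(-12414 + \left(44 + 2 \cdot 145^{2}\right)\right) = - 38628 \left(-12414 + \left(44 + 2 \cdot 21025\right)\right) = - 38628 \left(-12414 + \left(44 + 42050\right)\right) = - 38628 \left(-12414 + 42094\right) = \left(-38628\right) 29680 = -1146479040$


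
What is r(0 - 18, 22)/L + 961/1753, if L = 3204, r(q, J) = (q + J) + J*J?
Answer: 983627/1404153 ≈ 0.70051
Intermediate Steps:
r(q, J) = J + q + J² (r(q, J) = (J + q) + J² = J + q + J²)
r(0 - 18, 22)/L + 961/1753 = (22 + (0 - 18) + 22²)/3204 + 961/1753 = (22 - 18 + 484)*(1/3204) + 961*(1/1753) = 488*(1/3204) + 961/1753 = 122/801 + 961/1753 = 983627/1404153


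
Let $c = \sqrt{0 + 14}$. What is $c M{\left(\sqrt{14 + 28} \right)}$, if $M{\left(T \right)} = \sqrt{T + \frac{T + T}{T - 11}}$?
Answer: $\frac{\sqrt[4]{3} \cdot 14^{\frac{3}{4}} \sqrt{9 - \sqrt{42}}}{\sqrt{11 - \sqrt{42}}} \approx 7.1118$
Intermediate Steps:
$c = \sqrt{14} \approx 3.7417$
$M{\left(T \right)} = \sqrt{T + \frac{2 T}{-11 + T}}$
$c M{\left(\sqrt{14 + 28} \right)} = \sqrt{14} \sqrt{\frac{\sqrt{14 + 28} \left(-9 + \sqrt{14 + 28}\right)}{-11 + \sqrt{14 + 28}}} = \sqrt{14} \sqrt{\frac{\sqrt{42} \left(-9 + \sqrt{42}\right)}{-11 + \sqrt{42}}} = \sqrt{14} \sqrt[4]{42} \sqrt{- \frac{1}{-11 + \sqrt{42}}} \sqrt{9 - \sqrt{42}} = \sqrt[4]{3} \cdot 14^{\frac{3}{4}} \sqrt{- \frac{1}{-11 + \sqrt{42}}} \sqrt{9 - \sqrt{42}}$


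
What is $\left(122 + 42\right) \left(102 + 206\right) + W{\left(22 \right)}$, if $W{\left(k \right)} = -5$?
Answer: $50507$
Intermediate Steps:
$\left(122 + 42\right) \left(102 + 206\right) + W{\left(22 \right)} = \left(122 + 42\right) \left(102 + 206\right) - 5 = 164 \cdot 308 - 5 = 50512 - 5 = 50507$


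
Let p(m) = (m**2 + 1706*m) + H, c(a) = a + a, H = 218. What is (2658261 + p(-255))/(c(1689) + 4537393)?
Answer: 2288474/4540771 ≈ 0.50398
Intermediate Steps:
c(a) = 2*a
p(m) = 218 + m**2 + 1706*m (p(m) = (m**2 + 1706*m) + 218 = 218 + m**2 + 1706*m)
(2658261 + p(-255))/(c(1689) + 4537393) = (2658261 + (218 + (-255)**2 + 1706*(-255)))/(2*1689 + 4537393) = (2658261 + (218 + 65025 - 435030))/(3378 + 4537393) = (2658261 - 369787)/4540771 = 2288474*(1/4540771) = 2288474/4540771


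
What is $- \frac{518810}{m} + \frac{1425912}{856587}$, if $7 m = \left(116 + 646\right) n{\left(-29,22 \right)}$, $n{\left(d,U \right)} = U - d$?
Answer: $- \frac{509237919691}{5548113999} \approx -91.786$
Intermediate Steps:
$m = \frac{38862}{7}$ ($m = \frac{\left(116 + 646\right) \left(22 - -29\right)}{7} = \frac{762 \left(22 + 29\right)}{7} = \frac{762 \cdot 51}{7} = \frac{1}{7} \cdot 38862 = \frac{38862}{7} \approx 5551.7$)
$- \frac{518810}{m} + \frac{1425912}{856587} = - \frac{518810}{\frac{38862}{7}} + \frac{1425912}{856587} = \left(-518810\right) \frac{7}{38862} + 1425912 \cdot \frac{1}{856587} = - \frac{1815835}{19431} + \frac{475304}{285529} = - \frac{509237919691}{5548113999}$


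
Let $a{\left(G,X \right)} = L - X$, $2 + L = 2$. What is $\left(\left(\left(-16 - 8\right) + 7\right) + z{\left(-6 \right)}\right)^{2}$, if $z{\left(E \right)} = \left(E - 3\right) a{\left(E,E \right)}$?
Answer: $5041$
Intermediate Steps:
$L = 0$ ($L = -2 + 2 = 0$)
$a{\left(G,X \right)} = - X$ ($a{\left(G,X \right)} = 0 - X = - X$)
$z{\left(E \right)} = - E \left(-3 + E\right)$ ($z{\left(E \right)} = \left(E - 3\right) \left(- E\right) = \left(-3 + E\right) \left(- E\right) = - E \left(-3 + E\right)$)
$\left(\left(\left(-16 - 8\right) + 7\right) + z{\left(-6 \right)}\right)^{2} = \left(\left(\left(-16 - 8\right) + 7\right) - 6 \left(3 - -6\right)\right)^{2} = \left(\left(-24 + 7\right) - 6 \left(3 + 6\right)\right)^{2} = \left(-17 - 54\right)^{2} = \left(-71\right)^{2} = 5041$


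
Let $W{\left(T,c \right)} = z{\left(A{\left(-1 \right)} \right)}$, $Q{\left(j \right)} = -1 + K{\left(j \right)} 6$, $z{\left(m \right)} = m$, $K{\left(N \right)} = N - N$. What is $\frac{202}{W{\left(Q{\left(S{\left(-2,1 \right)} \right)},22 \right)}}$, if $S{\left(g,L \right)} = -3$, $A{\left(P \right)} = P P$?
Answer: $202$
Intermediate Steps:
$K{\left(N \right)} = 0$
$A{\left(P \right)} = P^{2}$
$Q{\left(j \right)} = -1$ ($Q{\left(j \right)} = -1 + 0 \cdot 6 = -1 + 0 = -1$)
$W{\left(T,c \right)} = 1$ ($W{\left(T,c \right)} = \left(-1\right)^{2} = 1$)
$\frac{202}{W{\left(Q{\left(S{\left(-2,1 \right)} \right)},22 \right)}} = \frac{202}{1} = 202 \cdot 1 = 202$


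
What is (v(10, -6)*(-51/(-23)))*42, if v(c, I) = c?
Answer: 21420/23 ≈ 931.30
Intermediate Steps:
(v(10, -6)*(-51/(-23)))*42 = (10*(-51/(-23)))*42 = (10*(-51*(-1/23)))*42 = (10*(51/23))*42 = (510/23)*42 = 21420/23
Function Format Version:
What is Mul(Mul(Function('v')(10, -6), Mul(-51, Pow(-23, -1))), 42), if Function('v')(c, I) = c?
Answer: Rational(21420, 23) ≈ 931.30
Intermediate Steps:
Mul(Mul(Function('v')(10, -6), Mul(-51, Pow(-23, -1))), 42) = Mul(Mul(10, Mul(-51, Pow(-23, -1))), 42) = Mul(Mul(10, Mul(-51, Rational(-1, 23))), 42) = Mul(Mul(10, Rational(51, 23)), 42) = Mul(Rational(510, 23), 42) = Rational(21420, 23)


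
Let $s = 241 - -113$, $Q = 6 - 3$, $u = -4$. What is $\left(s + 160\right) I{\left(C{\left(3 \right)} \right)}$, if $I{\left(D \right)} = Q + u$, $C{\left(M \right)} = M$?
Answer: $-514$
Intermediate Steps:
$Q = 3$ ($Q = 6 - 3 = 3$)
$I{\left(D \right)} = -1$ ($I{\left(D \right)} = 3 - 4 = -1$)
$s = 354$ ($s = 241 + 113 = 354$)
$\left(s + 160\right) I{\left(C{\left(3 \right)} \right)} = \left(354 + 160\right) \left(-1\right) = 514 \left(-1\right) = -514$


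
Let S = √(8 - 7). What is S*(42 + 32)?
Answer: 74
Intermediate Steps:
S = 1 (S = √1 = 1)
S*(42 + 32) = 1*(42 + 32) = 1*74 = 74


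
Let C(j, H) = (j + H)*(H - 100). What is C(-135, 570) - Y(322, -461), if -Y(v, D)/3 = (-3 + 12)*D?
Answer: 192003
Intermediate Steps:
Y(v, D) = -27*D (Y(v, D) = -3*(-3 + 12)*D = -27*D)
C(j, H) = (-100 + H)*(H + j) (C(j, H) = (H + j)*(-100 + H) = (-100 + H)*(H + j))
C(-135, 570) - Y(322, -461) = (570**2 - 100*570 - 100*(-135) + 570*(-135)) - (-27)*(-461) = (324900 - 57000 + 13500 - 76950) - 1*12447 = 204450 - 12447 = 192003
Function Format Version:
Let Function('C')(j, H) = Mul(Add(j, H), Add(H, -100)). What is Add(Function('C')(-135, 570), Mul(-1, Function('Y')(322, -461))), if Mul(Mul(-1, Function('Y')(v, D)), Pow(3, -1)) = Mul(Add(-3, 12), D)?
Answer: 192003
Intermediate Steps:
Function('Y')(v, D) = Mul(-27, D) (Function('Y')(v, D) = Mul(-3, Mul(Add(-3, 12), D)) = Mul(-3, Mul(9, D)) = Mul(-27, D))
Function('C')(j, H) = Mul(Add(-100, H), Add(H, j)) (Function('C')(j, H) = Mul(Add(H, j), Add(-100, H)) = Mul(Add(-100, H), Add(H, j)))
Add(Function('C')(-135, 570), Mul(-1, Function('Y')(322, -461))) = Add(Add(Pow(570, 2), Mul(-100, 570), Mul(-100, -135), Mul(570, -135)), Mul(-1, Mul(-27, -461))) = Add(Add(324900, -57000, 13500, -76950), Mul(-1, 12447)) = Add(204450, -12447) = 192003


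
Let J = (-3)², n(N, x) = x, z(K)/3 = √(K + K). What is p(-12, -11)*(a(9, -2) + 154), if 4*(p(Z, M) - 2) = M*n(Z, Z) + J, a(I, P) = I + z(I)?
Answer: 24287/4 + 1341*√2/4 ≈ 6545.9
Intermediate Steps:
z(K) = 3*√2*√K (z(K) = 3*√(K + K) = 3*√(2*K) = 3*(√2*√K) = 3*√2*√K)
a(I, P) = I + 3*√2*√I
J = 9
p(Z, M) = 17/4 + M*Z/4 (p(Z, M) = 2 + (M*Z + 9)/4 = 2 + (9 + M*Z)/4 = 2 + (9/4 + M*Z/4) = 17/4 + M*Z/4)
p(-12, -11)*(a(9, -2) + 154) = (17/4 + (¼)*(-11)*(-12))*((9 + 3*√2*√9) + 154) = (17/4 + 33)*((9 + 3*√2*3) + 154) = 149*((9 + 9*√2) + 154)/4 = 149*(163 + 9*√2)/4 = 24287/4 + 1341*√2/4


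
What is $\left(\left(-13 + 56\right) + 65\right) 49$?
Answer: $5292$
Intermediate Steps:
$\left(\left(-13 + 56\right) + 65\right) 49 = \left(43 + 65\right) 49 = 108 \cdot 49 = 5292$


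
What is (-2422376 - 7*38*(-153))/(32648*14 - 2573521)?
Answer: 2381678/2116449 ≈ 1.1253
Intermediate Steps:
(-2422376 - 7*38*(-153))/(32648*14 - 2573521) = (-2422376 - 266*(-153))/(457072 - 2573521) = (-2422376 + 40698)/(-2116449) = -2381678*(-1/2116449) = 2381678/2116449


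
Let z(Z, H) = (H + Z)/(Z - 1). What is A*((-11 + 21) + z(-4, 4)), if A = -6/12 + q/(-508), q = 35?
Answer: -1445/254 ≈ -5.6890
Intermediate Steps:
z(Z, H) = (H + Z)/(-1 + Z)
A = -289/508 (A = -6/12 + 35/(-508) = -6*1/12 + 35*(-1/508) = -½ - 35/508 = -289/508 ≈ -0.56890)
A*((-11 + 21) + z(-4, 4)) = -289*((-11 + 21) + (4 - 4)/(-1 - 4))/508 = -289*(10 + 0/(-5))/508 = -289*(10 - ⅕*0)/508 = -289*(10 + 0)/508 = -289/508*10 = -1445/254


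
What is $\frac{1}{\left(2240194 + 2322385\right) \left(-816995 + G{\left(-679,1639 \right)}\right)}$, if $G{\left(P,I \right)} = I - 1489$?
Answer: $- \frac{1}{3726919843255} \approx -2.6832 \cdot 10^{-13}$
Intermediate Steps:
$G{\left(P,I \right)} = -1489 + I$
$\frac{1}{\left(2240194 + 2322385\right) \left(-816995 + G{\left(-679,1639 \right)}\right)} = \frac{1}{\left(2240194 + 2322385\right) \left(-816995 + \left(-1489 + 1639\right)\right)} = \frac{1}{4562579 \left(-816995 + 150\right)} = \frac{1}{4562579 \left(-816845\right)} = \frac{1}{-3726919843255} = - \frac{1}{3726919843255}$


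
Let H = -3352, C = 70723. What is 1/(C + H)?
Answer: 1/67371 ≈ 1.4843e-5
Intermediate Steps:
1/(C + H) = 1/(70723 - 3352) = 1/67371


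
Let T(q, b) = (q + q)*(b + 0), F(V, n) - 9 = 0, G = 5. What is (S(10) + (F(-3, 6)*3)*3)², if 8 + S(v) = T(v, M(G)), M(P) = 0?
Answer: 5329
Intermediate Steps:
F(V, n) = 9 (F(V, n) = 9 + 0 = 9)
T(q, b) = 2*b*q (T(q, b) = (2*q)*b = 2*b*q)
S(v) = -8 (S(v) = -8 + 2*0*v = -8 + 0 = -8)
(S(10) + (F(-3, 6)*3)*3)² = (-8 + (9*3)*3)² = (-8 + 27*3)² = (-8 + 81)² = 73² = 5329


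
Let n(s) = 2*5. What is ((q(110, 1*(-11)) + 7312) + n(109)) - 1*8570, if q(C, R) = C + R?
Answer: -1149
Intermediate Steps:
n(s) = 10
((q(110, 1*(-11)) + 7312) + n(109)) - 1*8570 = (((110 + 1*(-11)) + 7312) + 10) - 1*8570 = (((110 - 11) + 7312) + 10) - 8570 = ((99 + 7312) + 10) - 8570 = (7411 + 10) - 8570 = 7421 - 8570 = -1149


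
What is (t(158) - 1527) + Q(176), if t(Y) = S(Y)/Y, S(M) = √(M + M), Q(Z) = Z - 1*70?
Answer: -1421 + √79/79 ≈ -1420.9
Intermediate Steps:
Q(Z) = -70 + Z (Q(Z) = Z - 70 = -70 + Z)
S(M) = √2*√M (S(M) = √(2*M) = √2*√M)
t(Y) = √2/√Y (t(Y) = (√2*√Y)/Y = √2/√Y)
(t(158) - 1527) + Q(176) = (√2/√158 - 1527) + (-70 + 176) = (√2*(√158/158) - 1527) + 106 = (√79/79 - 1527) + 106 = (-1527 + √79/79) + 106 = -1421 + √79/79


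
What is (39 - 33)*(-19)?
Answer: -114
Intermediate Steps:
(39 - 33)*(-19) = 6*(-19) = -114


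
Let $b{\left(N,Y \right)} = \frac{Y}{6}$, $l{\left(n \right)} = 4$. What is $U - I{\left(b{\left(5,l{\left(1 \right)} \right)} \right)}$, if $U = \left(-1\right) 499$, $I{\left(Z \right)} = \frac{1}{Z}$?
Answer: $- \frac{1001}{2} \approx -500.5$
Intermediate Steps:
$b{\left(N,Y \right)} = \frac{Y}{6}$ ($b{\left(N,Y \right)} = Y \frac{1}{6} = \frac{Y}{6}$)
$U = -499$
$U - I{\left(b{\left(5,l{\left(1 \right)} \right)} \right)} = -499 - \frac{1}{\frac{1}{6} \cdot 4} = -499 - \frac{1}{\frac{2}{3}} = -499 - \frac{3}{2} = - \frac{1001}{2}$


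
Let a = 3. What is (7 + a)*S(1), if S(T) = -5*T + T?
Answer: -40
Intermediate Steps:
S(T) = -4*T
(7 + a)*S(1) = (7 + 3)*(-4*1) = 10*(-4) = -40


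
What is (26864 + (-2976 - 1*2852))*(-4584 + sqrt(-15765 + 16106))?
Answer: -96429024 + 21036*sqrt(341) ≈ -9.6041e+7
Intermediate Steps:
(26864 + (-2976 - 1*2852))*(-4584 + sqrt(-15765 + 16106)) = (26864 + (-2976 - 2852))*(-4584 + sqrt(341)) = (26864 - 5828)*(-4584 + sqrt(341)) = 21036*(-4584 + sqrt(341)) = -96429024 + 21036*sqrt(341)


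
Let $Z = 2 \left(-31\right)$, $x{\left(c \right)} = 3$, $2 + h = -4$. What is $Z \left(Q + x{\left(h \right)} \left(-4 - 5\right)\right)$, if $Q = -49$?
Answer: $4712$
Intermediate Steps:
$h = -6$ ($h = -2 - 4 = -6$)
$Z = -62$
$Z \left(Q + x{\left(h \right)} \left(-4 - 5\right)\right) = - 62 \left(-49 + 3 \left(-4 - 5\right)\right) = - 62 \left(-49 + 3 \left(-9\right)\right) = - 62 \left(-49 - 27\right) = \left(-62\right) \left(-76\right) = 4712$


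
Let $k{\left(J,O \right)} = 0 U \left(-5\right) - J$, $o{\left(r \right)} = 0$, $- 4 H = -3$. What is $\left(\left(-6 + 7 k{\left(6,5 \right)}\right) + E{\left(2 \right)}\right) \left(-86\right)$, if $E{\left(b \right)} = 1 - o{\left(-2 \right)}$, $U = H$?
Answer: $4042$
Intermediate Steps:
$H = \frac{3}{4}$ ($H = \left(- \frac{1}{4}\right) \left(-3\right) = \frac{3}{4} \approx 0.75$)
$U = \frac{3}{4} \approx 0.75$
$E{\left(b \right)} = 1$ ($E{\left(b \right)} = 1 - 0 = 1 + 0 = 1$)
$k{\left(J,O \right)} = - J$ ($k{\left(J,O \right)} = 0 \cdot \frac{3}{4} \left(-5\right) - J = 0 \left(-5\right) - J = 0 - J = - J$)
$\left(\left(-6 + 7 k{\left(6,5 \right)}\right) + E{\left(2 \right)}\right) \left(-86\right) = \left(\left(-6 + 7 \left(\left(-1\right) 6\right)\right) + 1\right) \left(-86\right) = \left(\left(-6 + 7 \left(-6\right)\right) + 1\right) \left(-86\right) = \left(\left(-6 - 42\right) + 1\right) \left(-86\right) = \left(-48 + 1\right) \left(-86\right) = \left(-47\right) \left(-86\right) = 4042$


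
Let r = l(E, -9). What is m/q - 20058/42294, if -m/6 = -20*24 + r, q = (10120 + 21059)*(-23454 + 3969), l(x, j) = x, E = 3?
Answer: -3959003791/8347813495 ≈ -0.47426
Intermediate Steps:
r = 3
q = -607522815 (q = 31179*(-19485) = -607522815)
m = 2862 (m = -6*(-20*24 + 3) = -6*(-480 + 3) = -6*(-477) = 2862)
m/q - 20058/42294 = 2862/(-607522815) - 20058/42294 = 2862*(-1/607522815) - 20058*1/42294 = -106/22500845 - 3343/7049 = -3959003791/8347813495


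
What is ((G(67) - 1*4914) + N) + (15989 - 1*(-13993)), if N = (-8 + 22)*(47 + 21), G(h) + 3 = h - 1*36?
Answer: 26048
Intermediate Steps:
G(h) = -39 + h (G(h) = -3 + (h - 1*36) = -3 + (h - 36) = -3 + (-36 + h) = -39 + h)
N = 952 (N = 14*68 = 952)
((G(67) - 1*4914) + N) + (15989 - 1*(-13993)) = (((-39 + 67) - 1*4914) + 952) + (15989 - 1*(-13993)) = ((28 - 4914) + 952) + (15989 + 13993) = (-4886 + 952) + 29982 = -3934 + 29982 = 26048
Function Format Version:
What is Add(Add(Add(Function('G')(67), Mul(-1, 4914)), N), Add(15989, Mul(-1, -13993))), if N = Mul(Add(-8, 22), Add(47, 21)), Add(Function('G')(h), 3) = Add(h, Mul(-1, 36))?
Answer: 26048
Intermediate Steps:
Function('G')(h) = Add(-39, h) (Function('G')(h) = Add(-3, Add(h, Mul(-1, 36))) = Add(-3, Add(h, -36)) = Add(-3, Add(-36, h)) = Add(-39, h))
N = 952 (N = Mul(14, 68) = 952)
Add(Add(Add(Function('G')(67), Mul(-1, 4914)), N), Add(15989, Mul(-1, -13993))) = Add(Add(Add(Add(-39, 67), Mul(-1, 4914)), 952), Add(15989, Mul(-1, -13993))) = Add(Add(Add(28, -4914), 952), Add(15989, 13993)) = Add(Add(-4886, 952), 29982) = Add(-3934, 29982) = 26048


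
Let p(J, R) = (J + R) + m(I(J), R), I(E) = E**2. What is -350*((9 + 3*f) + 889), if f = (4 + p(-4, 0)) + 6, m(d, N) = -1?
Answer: -319550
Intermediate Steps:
p(J, R) = -1 + J + R (p(J, R) = (J + R) - 1 = -1 + J + R)
f = 5 (f = (4 + (-1 - 4 + 0)) + 6 = (4 - 5) + 6 = -1 + 6 = 5)
-350*((9 + 3*f) + 889) = -350*((9 + 3*5) + 889) = -350*((9 + 15) + 889) = -350*(24 + 889) = -350*913 = -319550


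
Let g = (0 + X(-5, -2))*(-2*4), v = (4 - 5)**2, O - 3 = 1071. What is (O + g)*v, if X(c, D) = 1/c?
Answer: 5378/5 ≈ 1075.6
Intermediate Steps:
O = 1074 (O = 3 + 1071 = 1074)
v = 1 (v = (-1)**2 = 1)
g = 8/5 (g = (0 + 1/(-5))*(-2*4) = (0 - 1/5)*(-8) = -1/5*(-8) = 8/5 ≈ 1.6000)
(O + g)*v = (1074 + 8/5)*1 = (5378/5)*1 = 5378/5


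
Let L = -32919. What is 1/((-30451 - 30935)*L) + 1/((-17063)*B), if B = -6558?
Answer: 177722074/18843498005565753 ≈ 9.4315e-9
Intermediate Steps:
1/((-30451 - 30935)*L) + 1/((-17063)*B) = 1/(-30451 - 30935*(-32919)) + 1/(-17063*(-6558)) = -1/32919/(-61386) - 1/17063*(-1/6558) = -1/61386*(-1/32919) + 1/111899154 = 1/2020765734 + 1/111899154 = 177722074/18843498005565753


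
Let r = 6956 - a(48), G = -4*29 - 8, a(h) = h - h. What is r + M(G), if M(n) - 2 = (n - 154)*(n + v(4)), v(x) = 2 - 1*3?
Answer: 41708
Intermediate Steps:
a(h) = 0
v(x) = -1 (v(x) = 2 - 3 = -1)
G = -124 (G = -116 - 8 = -124)
M(n) = 2 + (-1 + n)*(-154 + n) (M(n) = 2 + (n - 154)*(n - 1) = 2 + (-154 + n)*(-1 + n) = 2 + (-1 + n)*(-154 + n))
r = 6956 (r = 6956 - 1*0 = 6956 + 0 = 6956)
r + M(G) = 6956 + (156 + (-124)² - 155*(-124)) = 6956 + (156 + 15376 + 19220) = 6956 + 34752 = 41708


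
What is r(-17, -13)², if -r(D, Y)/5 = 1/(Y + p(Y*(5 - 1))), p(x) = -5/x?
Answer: 67600/450241 ≈ 0.15014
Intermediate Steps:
r(D, Y) = -5/(Y - 5/(4*Y)) (r(D, Y) = -5/(Y - 5*1/(Y*(5 - 1))) = -5/(Y - 5*1/(4*Y)) = -5/(Y - 5/(4*Y)))
r(-17, -13)² = (-20*(-13)/(-5 + 4*(-13)²))² = (-20*(-13)/(-5 + 4*169))² = (-20*(-13)/(-5 + 676))² = (-20*(-13)/671)² = (-20*(-13)*1/671)² = (260/671)² = 67600/450241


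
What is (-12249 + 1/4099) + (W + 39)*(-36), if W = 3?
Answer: -56406338/4099 ≈ -13761.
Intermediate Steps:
(-12249 + 1/4099) + (W + 39)*(-36) = (-12249 + 1/4099) + (3 + 39)*(-36) = (-12249 + 1/4099) + 42*(-36) = -50208650/4099 - 1512 = -56406338/4099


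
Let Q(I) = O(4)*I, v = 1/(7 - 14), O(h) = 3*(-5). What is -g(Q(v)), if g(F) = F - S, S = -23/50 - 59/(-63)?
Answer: -5249/3150 ≈ -1.6663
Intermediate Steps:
O(h) = -15
S = 1501/3150 (S = -23*1/50 - 59*(-1/63) = -23/50 + 59/63 = 1501/3150 ≈ 0.47651)
v = -⅐ (v = 1/(-7) = -⅐ ≈ -0.14286)
Q(I) = -15*I
g(F) = -1501/3150 + F (g(F) = F - 1*1501/3150 = F - 1501/3150 = -1501/3150 + F)
-g(Q(v)) = -(-1501/3150 - 15*(-⅐)) = -(-1501/3150 + 15/7) = -1*5249/3150 = -5249/3150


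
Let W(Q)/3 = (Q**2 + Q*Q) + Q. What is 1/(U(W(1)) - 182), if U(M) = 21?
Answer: -1/161 ≈ -0.0062112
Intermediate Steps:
W(Q) = 3*Q + 6*Q**2 (W(Q) = 3*((Q**2 + Q*Q) + Q) = 3*((Q**2 + Q**2) + Q) = 3*(2*Q**2 + Q) = 3*(Q + 2*Q**2) = 3*Q + 6*Q**2)
1/(U(W(1)) - 182) = 1/(21 - 182) = 1/(-161) = -1/161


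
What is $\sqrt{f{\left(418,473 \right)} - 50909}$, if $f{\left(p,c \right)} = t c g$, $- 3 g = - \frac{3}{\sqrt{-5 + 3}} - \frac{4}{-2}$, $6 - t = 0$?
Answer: $\sqrt{-52801 - 1419 i \sqrt{2}} \approx 4.3658 - 229.83 i$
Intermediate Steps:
$t = 6$ ($t = 6 - 0 = 6 + 0 = 6$)
$g = - \frac{2}{3} - \frac{i \sqrt{2}}{2}$ ($g = - \frac{- \frac{3}{\sqrt{-5 + 3}} - \frac{4}{-2}}{3} = - \frac{- \frac{3}{\sqrt{-2}} - -2}{3} = - \frac{- \frac{3}{i \sqrt{2}} + 2}{3} = - \frac{- 3 \left(- \frac{i \sqrt{2}}{2}\right) + 2}{3} = - \frac{\frac{3 i \sqrt{2}}{2} + 2}{3} = - \frac{2 + \frac{3 i \sqrt{2}}{2}}{3} = - \frac{2}{3} - \frac{i \sqrt{2}}{2} \approx -0.66667 - 0.70711 i$)
$f{\left(p,c \right)} = 6 c \left(- \frac{2}{3} - \frac{i \sqrt{2}}{2}\right)$
$\sqrt{f{\left(418,473 \right)} - 50909} = \sqrt{\left(-1\right) 473 \left(4 + 3 i \sqrt{2}\right) - 50909} = \sqrt{\left(-1892 - 1419 i \sqrt{2}\right) - 50909} = \sqrt{-52801 - 1419 i \sqrt{2}}$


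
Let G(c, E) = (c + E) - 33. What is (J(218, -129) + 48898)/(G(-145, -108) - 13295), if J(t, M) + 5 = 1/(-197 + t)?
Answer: -1026754/285201 ≈ -3.6001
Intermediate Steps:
J(t, M) = -5 + 1/(-197 + t)
G(c, E) = -33 + E + c (G(c, E) = (E + c) - 33 = -33 + E + c)
(J(218, -129) + 48898)/(G(-145, -108) - 13295) = ((986 - 5*218)/(-197 + 218) + 48898)/((-33 - 108 - 145) - 13295) = ((986 - 1090)/21 + 48898)/(-286 - 13295) = ((1/21)*(-104) + 48898)/(-13581) = (-104/21 + 48898)*(-1/13581) = (1026754/21)*(-1/13581) = -1026754/285201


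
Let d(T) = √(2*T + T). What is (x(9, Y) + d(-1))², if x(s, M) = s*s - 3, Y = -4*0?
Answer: (78 + I*√3)² ≈ 6081.0 + 270.2*I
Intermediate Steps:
Y = 0
d(T) = √3*√T (d(T) = √(3*T) = √3*√T)
x(s, M) = -3 + s² (x(s, M) = s² - 3 = -3 + s²)
(x(9, Y) + d(-1))² = ((-3 + 9²) + √3*√(-1))² = ((-3 + 81) + √3*I)² = (78 + I*√3)²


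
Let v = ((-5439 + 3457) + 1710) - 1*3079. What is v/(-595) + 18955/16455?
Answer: 13283786/1958145 ≈ 6.7839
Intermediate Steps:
v = -3351 (v = (-1982 + 1710) - 3079 = -272 - 3079 = -3351)
v/(-595) + 18955/16455 = -3351/(-595) + 18955/16455 = -3351*(-1/595) + 18955*(1/16455) = 3351/595 + 3791/3291 = 13283786/1958145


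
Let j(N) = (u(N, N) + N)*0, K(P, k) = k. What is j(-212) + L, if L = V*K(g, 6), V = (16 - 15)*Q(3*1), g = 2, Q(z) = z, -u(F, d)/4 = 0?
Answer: 18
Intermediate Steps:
u(F, d) = 0 (u(F, d) = -4*0 = 0)
j(N) = 0 (j(N) = (0 + N)*0 = N*0 = 0)
V = 3 (V = (16 - 15)*(3*1) = 1*3 = 3)
L = 18 (L = 3*6 = 18)
j(-212) + L = 0 + 18 = 18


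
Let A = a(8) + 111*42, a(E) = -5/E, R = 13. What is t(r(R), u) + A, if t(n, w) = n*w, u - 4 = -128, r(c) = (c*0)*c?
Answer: 37291/8 ≈ 4661.4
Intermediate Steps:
r(c) = 0 (r(c) = 0*c = 0)
u = -124 (u = 4 - 128 = -124)
A = 37291/8 (A = -5/8 + 111*42 = -5*⅛ + 4662 = -5/8 + 4662 = 37291/8 ≈ 4661.4)
t(r(R), u) + A = 0*(-124) + 37291/8 = 0 + 37291/8 = 37291/8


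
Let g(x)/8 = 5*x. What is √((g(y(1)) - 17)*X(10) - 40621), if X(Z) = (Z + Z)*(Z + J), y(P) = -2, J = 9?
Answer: 3*I*√8609 ≈ 278.35*I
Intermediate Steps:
g(x) = 40*x (g(x) = 8*(5*x) = 40*x)
X(Z) = 2*Z*(9 + Z) (X(Z) = (Z + Z)*(Z + 9) = (2*Z)*(9 + Z) = 2*Z*(9 + Z))
√((g(y(1)) - 17)*X(10) - 40621) = √((40*(-2) - 17)*(2*10*(9 + 10)) - 40621) = √((-80 - 17)*(2*10*19) - 40621) = √(-97*380 - 40621) = √(-36860 - 40621) = √(-77481) = 3*I*√8609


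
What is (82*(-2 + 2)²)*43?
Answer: 0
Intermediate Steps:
(82*(-2 + 2)²)*43 = (82*0²)*43 = (82*0)*43 = 0*43 = 0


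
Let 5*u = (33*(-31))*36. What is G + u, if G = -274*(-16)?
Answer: -14908/5 ≈ -2981.6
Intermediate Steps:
G = 4384
u = -36828/5 (u = ((33*(-31))*36)/5 = (-1023*36)/5 = (⅕)*(-36828) = -36828/5 ≈ -7365.6)
G + u = 4384 - 36828/5 = -14908/5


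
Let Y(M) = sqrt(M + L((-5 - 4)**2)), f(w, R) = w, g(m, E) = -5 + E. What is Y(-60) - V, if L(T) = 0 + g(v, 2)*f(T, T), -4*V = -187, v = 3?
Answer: -187/4 + I*sqrt(303) ≈ -46.75 + 17.407*I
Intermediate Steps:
V = 187/4 (V = -1/4*(-187) = 187/4 ≈ 46.750)
L(T) = -3*T (L(T) = 0 + (-5 + 2)*T = 0 - 3*T = -3*T)
Y(M) = sqrt(-243 + M) (Y(M) = sqrt(M - 3*(-5 - 4)**2) = sqrt(M - 3*(-9)**2) = sqrt(M - 3*81) = sqrt(M - 243) = sqrt(-243 + M))
Y(-60) - V = sqrt(-243 - 60) - 1*187/4 = sqrt(-303) - 187/4 = I*sqrt(303) - 187/4 = -187/4 + I*sqrt(303)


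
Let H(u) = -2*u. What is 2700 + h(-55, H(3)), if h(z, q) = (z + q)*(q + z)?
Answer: 6421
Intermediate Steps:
h(z, q) = (q + z)**2 (h(z, q) = (q + z)*(q + z) = (q + z)**2)
2700 + h(-55, H(3)) = 2700 + (-2*3 - 55)**2 = 2700 + (-6 - 55)**2 = 2700 + (-61)**2 = 2700 + 3721 = 6421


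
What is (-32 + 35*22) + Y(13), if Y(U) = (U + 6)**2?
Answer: 1099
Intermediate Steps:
Y(U) = (6 + U)**2
(-32 + 35*22) + Y(13) = (-32 + 35*22) + (6 + 13)**2 = (-32 + 770) + 19**2 = 738 + 361 = 1099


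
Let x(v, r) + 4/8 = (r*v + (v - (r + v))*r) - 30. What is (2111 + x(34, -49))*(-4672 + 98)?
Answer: 9086251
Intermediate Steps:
x(v, r) = -61/2 - r² + r*v (x(v, r) = -½ + ((r*v + (v - (r + v))*r) - 30) = -½ + ((r*v + (v + (-r - v))*r) - 30) = -½ + ((r*v + (-r)*r) - 30) = -½ + ((r*v - r²) - 30) = -½ + ((-r² + r*v) - 30) = -½ + (-30 - r² + r*v) = -61/2 - r² + r*v)
(2111 + x(34, -49))*(-4672 + 98) = (2111 + (-61/2 - 1*(-49)² - 49*34))*(-4672 + 98) = (2111 + (-61/2 - 1*2401 - 1666))*(-4574) = (2111 + (-61/2 - 2401 - 1666))*(-4574) = (2111 - 8195/2)*(-4574) = -3973/2*(-4574) = 9086251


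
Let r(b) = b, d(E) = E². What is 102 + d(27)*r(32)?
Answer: 23430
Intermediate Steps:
102 + d(27)*r(32) = 102 + 27²*32 = 102 + 729*32 = 102 + 23328 = 23430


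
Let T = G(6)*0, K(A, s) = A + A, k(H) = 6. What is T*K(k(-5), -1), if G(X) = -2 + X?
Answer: 0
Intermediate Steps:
K(A, s) = 2*A
T = 0 (T = (-2 + 6)*0 = 4*0 = 0)
T*K(k(-5), -1) = 0*(2*6) = 0*12 = 0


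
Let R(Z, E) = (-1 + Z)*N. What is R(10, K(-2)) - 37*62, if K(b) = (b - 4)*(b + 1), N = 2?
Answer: -2276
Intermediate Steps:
K(b) = (1 + b)*(-4 + b) (K(b) = (-4 + b)*(1 + b) = (1 + b)*(-4 + b))
R(Z, E) = -2 + 2*Z (R(Z, E) = (-1 + Z)*2 = -2 + 2*Z)
R(10, K(-2)) - 37*62 = (-2 + 2*10) - 37*62 = (-2 + 20) - 2294 = 18 - 2294 = -2276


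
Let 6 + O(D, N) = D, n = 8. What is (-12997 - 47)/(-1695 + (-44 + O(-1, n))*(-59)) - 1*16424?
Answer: -3599030/219 ≈ -16434.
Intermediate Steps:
O(D, N) = -6 + D
(-12997 - 47)/(-1695 + (-44 + O(-1, n))*(-59)) - 1*16424 = (-12997 - 47)/(-1695 + (-44 + (-6 - 1))*(-59)) - 1*16424 = -13044/(-1695 + (-44 - 7)*(-59)) - 16424 = -13044/(-1695 - 51*(-59)) - 16424 = -13044/(-1695 + 3009) - 16424 = -13044/1314 - 16424 = -13044*1/1314 - 16424 = -2174/219 - 16424 = -3599030/219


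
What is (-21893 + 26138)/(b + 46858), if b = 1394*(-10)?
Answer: 4245/32918 ≈ 0.12896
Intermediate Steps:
b = -13940
(-21893 + 26138)/(b + 46858) = (-21893 + 26138)/(-13940 + 46858) = 4245/32918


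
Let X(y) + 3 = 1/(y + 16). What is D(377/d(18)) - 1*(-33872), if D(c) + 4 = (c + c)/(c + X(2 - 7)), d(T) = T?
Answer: 120950922/3571 ≈ 33870.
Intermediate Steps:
X(y) = -3 + 1/(16 + y) (X(y) = -3 + 1/(y + 16) = -3 + 1/(16 + y))
D(c) = -4 + 2*c/(-32/11 + c) (D(c) = -4 + (c + c)/(c + (-47 - 3*(2 - 7))/(16 + (2 - 7))) = -4 + (2*c)/(c + (-47 - 3*(-5))/(16 - 5)) = -4 + (2*c)/(c + (-47 + 15)/11) = -4 + (2*c)/(c + (1/11)*(-32)) = -4 + (2*c)/(c - 32/11) = -4 + (2*c)/(-32/11 + c) = -4 + 2*c/(-32/11 + c))
D(377/d(18)) - 1*(-33872) = 2*(64 - 4147/18)/(-32 + 11*(377/18)) - 1*(-33872) = 2*(64 - 4147/18)/(-32 + 11*(377*(1/18))) + 33872 = 2*(64 - 11*377/18)/(-32 + 11*(377/18)) + 33872 = 2*(64 - 4147/18)/(-32 + 4147/18) + 33872 = 2*(-2995/18)/(3571/18) + 33872 = 2*(18/3571)*(-2995/18) + 33872 = -5990/3571 + 33872 = 120950922/3571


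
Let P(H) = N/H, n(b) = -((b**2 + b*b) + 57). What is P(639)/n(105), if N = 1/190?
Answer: -1/2684010870 ≈ -3.7258e-10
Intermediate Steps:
n(b) = -57 - 2*b**2 (n(b) = -((b**2 + b**2) + 57) = -(2*b**2 + 57) = -(57 + 2*b**2) = -57 - 2*b**2)
N = 1/190 ≈ 0.0052632
P(H) = 1/(190*H)
P(639)/n(105) = ((1/190)/639)/(-57 - 2*105**2) = ((1/190)*(1/639))/(-57 - 2*11025) = 1/(121410*(-57 - 22050)) = (1/121410)/(-22107) = (1/121410)*(-1/22107) = -1/2684010870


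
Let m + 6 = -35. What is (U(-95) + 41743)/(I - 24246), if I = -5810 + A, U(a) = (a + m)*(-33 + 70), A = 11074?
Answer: -36711/18982 ≈ -1.9340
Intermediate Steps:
m = -41 (m = -6 - 35 = -41)
U(a) = -1517 + 37*a (U(a) = (a - 41)*(-33 + 70) = (-41 + a)*37 = -1517 + 37*a)
I = 5264 (I = -5810 + 11074 = 5264)
(U(-95) + 41743)/(I - 24246) = ((-1517 + 37*(-95)) + 41743)/(5264 - 24246) = ((-1517 - 3515) + 41743)/(-18982) = (-5032 + 41743)*(-1/18982) = 36711*(-1/18982) = -36711/18982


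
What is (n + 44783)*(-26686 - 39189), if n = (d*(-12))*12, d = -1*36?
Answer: -3291576125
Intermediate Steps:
d = -36
n = 5184 (n = -36*(-12)*12 = 432*12 = 5184)
(n + 44783)*(-26686 - 39189) = (5184 + 44783)*(-26686 - 39189) = 49967*(-65875) = -3291576125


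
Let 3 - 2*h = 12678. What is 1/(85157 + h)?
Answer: 2/157639 ≈ 1.2687e-5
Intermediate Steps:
h = -12675/2 (h = 3/2 - 1/2*12678 = 3/2 - 6339 = -12675/2 ≈ -6337.5)
1/(85157 + h) = 1/(85157 - 12675/2) = 1/(157639/2) = 2/157639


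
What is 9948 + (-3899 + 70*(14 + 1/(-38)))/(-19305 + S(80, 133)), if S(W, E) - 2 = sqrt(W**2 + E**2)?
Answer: 1257562273213/126411655 + 991*sqrt(24089)/126411655 ≈ 9948.2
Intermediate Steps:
S(W, E) = 2 + sqrt(E**2 + W**2) (S(W, E) = 2 + sqrt(W**2 + E**2) = 2 + sqrt(E**2 + W**2))
9948 + (-3899 + 70*(14 + 1/(-38)))/(-19305 + S(80, 133)) = 9948 + (-3899 + 70*(14 + 1/(-38)))/(-19305 + (2 + sqrt(133**2 + 80**2))) = 9948 + (-3899 + 70*(14 - 1/38))/(-19305 + (2 + sqrt(17689 + 6400))) = 9948 + (-3899 + 70*(531/38))/(-19305 + (2 + sqrt(24089))) = 9948 + (-3899 + 18585/19)/(-19303 + sqrt(24089)) = 9948 - 55496/(19*(-19303 + sqrt(24089)))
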